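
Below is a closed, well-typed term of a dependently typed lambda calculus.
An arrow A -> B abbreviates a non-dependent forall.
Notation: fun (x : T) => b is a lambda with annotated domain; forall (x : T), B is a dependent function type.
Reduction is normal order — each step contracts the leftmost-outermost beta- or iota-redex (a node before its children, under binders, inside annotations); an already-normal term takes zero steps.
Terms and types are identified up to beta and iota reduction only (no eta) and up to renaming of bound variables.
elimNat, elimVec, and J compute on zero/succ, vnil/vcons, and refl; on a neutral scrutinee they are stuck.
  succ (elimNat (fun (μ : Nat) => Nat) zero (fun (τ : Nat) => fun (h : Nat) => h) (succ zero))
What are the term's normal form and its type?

normal form:
  succ zero
type:
  Nat


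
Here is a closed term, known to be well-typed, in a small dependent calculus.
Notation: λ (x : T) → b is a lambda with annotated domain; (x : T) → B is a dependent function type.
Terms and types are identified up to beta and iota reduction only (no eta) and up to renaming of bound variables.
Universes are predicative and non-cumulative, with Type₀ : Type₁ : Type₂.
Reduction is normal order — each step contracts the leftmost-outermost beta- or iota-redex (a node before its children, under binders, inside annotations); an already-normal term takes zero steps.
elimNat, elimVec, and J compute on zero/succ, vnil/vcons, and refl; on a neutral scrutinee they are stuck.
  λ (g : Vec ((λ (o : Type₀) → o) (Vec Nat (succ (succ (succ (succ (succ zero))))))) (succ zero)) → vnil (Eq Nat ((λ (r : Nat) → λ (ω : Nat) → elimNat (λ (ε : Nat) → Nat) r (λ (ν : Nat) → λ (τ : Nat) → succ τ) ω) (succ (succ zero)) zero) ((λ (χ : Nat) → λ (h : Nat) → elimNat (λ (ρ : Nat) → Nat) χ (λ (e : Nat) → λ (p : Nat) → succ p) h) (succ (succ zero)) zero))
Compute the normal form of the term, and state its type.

reduced normal form:
  λ (g : Vec (Vec Nat (succ (succ (succ (succ (succ zero)))))) (succ zero)) → vnil (Eq Nat (succ (succ zero)) (succ (succ zero)))
inferred type:
  (g : Vec (Vec Nat (succ (succ (succ (succ (succ zero)))))) (succ zero)) → Vec (Eq Nat (succ (succ zero)) (succ (succ zero))) zero


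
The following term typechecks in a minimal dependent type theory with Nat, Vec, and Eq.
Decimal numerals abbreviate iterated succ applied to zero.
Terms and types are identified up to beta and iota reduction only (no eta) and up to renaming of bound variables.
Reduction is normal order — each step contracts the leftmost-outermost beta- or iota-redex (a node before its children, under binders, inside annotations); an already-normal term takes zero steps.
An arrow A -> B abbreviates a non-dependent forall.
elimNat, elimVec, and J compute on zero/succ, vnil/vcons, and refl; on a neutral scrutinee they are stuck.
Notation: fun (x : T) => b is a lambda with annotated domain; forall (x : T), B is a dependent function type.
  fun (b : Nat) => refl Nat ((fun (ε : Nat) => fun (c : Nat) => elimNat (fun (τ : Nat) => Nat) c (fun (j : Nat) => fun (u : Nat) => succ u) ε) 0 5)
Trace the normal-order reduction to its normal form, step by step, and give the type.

reduction (normal order):
  fun (b : Nat) => refl Nat ((fun (ε : Nat) => fun (c : Nat) => elimNat (fun (τ : Nat) => Nat) c (fun (j : Nat) => fun (u : Nat) => succ u) ε) 0 5)
  ~> fun (b : Nat) => refl Nat ((fun (ε : Nat) => elimNat (fun (c : Nat) => Nat) ε (fun (τ : Nat) => fun (j : Nat) => succ j) 0) 5)
  ~> fun (b : Nat) => refl Nat (elimNat (fun (ε : Nat) => Nat) 5 (fun (c : Nat) => fun (τ : Nat) => succ τ) 0)
  ~> fun (b : Nat) => refl Nat 5
the term's type:
  Nat -> Eq Nat 5 5


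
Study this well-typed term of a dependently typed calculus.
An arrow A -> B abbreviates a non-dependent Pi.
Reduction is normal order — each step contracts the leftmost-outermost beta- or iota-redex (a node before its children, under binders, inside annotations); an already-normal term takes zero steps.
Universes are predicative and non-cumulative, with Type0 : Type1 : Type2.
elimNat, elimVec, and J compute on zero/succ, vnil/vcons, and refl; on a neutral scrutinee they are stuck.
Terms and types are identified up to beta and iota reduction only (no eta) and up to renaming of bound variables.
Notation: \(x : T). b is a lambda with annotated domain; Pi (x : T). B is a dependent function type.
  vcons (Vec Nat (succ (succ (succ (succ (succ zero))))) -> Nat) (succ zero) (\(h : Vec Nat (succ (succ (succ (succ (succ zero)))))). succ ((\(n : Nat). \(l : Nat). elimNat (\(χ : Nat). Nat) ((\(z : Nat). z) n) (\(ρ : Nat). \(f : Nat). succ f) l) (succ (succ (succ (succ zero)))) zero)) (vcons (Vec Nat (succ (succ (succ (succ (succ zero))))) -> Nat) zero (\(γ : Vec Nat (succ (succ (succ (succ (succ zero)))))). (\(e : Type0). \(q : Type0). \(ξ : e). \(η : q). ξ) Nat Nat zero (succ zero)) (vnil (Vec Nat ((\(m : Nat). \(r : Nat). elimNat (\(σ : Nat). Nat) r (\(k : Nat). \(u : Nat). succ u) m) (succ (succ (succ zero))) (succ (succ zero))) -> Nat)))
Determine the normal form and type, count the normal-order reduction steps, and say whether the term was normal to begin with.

resulting normal form:
  vcons (Vec Nat (succ (succ (succ (succ (succ zero))))) -> Nat) (succ zero) (\(h : Vec Nat (succ (succ (succ (succ (succ zero)))))). succ (succ (succ (succ (succ zero))))) (vcons (Vec Nat (succ (succ (succ (succ (succ zero))))) -> Nat) zero (\(n : Vec Nat (succ (succ (succ (succ (succ zero)))))). zero) (vnil (Vec Nat (succ (succ (succ (succ (succ zero))))) -> Nat)))
inferred type:
  Vec (Vec Nat (succ (succ (succ (succ (succ zero))))) -> Nat) (succ (succ zero))
normal-order step count: 20
term was already normal: no
first contracted redex: a beta-redex


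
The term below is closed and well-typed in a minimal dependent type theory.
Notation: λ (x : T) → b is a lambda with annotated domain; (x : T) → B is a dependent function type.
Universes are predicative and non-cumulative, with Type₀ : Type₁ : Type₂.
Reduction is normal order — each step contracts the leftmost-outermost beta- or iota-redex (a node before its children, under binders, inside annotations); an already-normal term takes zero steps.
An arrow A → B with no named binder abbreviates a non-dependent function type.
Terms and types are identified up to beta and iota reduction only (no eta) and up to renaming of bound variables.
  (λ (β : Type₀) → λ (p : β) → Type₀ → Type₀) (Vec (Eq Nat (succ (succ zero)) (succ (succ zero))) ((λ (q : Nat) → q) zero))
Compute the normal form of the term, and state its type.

reduced normal form:
  λ (β : Vec (Eq Nat (succ (succ zero)) (succ (succ zero))) zero) → Type₀ → Type₀
inferred type:
  Vec (Eq Nat (succ (succ zero)) (succ (succ zero))) zero → Type₁
observation: the term reaches its normal form after 2 normal-order steps.


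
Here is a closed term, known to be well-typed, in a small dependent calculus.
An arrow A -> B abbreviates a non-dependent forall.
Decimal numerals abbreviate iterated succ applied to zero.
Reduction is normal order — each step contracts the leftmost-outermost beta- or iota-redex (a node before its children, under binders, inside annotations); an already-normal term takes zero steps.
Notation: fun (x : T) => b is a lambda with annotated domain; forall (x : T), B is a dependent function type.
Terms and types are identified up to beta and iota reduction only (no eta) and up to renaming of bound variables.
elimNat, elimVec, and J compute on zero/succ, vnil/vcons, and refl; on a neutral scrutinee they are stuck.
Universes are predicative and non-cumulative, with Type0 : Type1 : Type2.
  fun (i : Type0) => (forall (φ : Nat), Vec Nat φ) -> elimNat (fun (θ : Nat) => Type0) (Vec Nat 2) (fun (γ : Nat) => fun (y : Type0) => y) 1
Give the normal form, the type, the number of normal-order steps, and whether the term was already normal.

resulting normal form:
  fun (i : Type0) => (forall (φ : Nat), Vec Nat φ) -> Vec Nat 2
type:
  Type0 -> Type0
steps to reach normal form (normal order): 4
term was already normal: no
first contracted redex: an elimNat iota-redex


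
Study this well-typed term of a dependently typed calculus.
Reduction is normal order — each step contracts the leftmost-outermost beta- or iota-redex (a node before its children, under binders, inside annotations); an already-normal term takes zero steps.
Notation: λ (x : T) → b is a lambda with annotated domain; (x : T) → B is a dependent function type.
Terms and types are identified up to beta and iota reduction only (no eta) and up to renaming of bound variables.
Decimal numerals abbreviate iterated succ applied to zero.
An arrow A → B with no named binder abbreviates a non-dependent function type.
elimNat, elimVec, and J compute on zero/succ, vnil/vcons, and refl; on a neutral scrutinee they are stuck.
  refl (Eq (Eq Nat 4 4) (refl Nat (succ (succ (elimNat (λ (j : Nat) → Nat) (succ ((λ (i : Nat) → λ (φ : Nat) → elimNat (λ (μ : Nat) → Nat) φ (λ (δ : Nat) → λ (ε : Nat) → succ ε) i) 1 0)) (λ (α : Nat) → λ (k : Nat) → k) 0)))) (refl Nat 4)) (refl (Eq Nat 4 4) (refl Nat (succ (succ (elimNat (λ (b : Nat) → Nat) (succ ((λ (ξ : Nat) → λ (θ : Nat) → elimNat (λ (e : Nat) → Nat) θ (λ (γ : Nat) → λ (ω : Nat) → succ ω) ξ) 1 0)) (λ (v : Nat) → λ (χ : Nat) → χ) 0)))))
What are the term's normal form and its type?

reduced normal form:
  refl (Eq (Eq Nat 4 4) (refl Nat 4) (refl Nat 4)) (refl (Eq Nat 4 4) (refl Nat 4))
inferred type:
  Eq (Eq (Eq Nat 4 4) (refl Nat 4) (refl Nat 4)) (refl (Eq Nat 4 4) (refl Nat 4)) (refl (Eq Nat 4 4) (refl Nat 4))
observation: contracting an elimNat iota-redex first, the term normalizes in 14 steps.


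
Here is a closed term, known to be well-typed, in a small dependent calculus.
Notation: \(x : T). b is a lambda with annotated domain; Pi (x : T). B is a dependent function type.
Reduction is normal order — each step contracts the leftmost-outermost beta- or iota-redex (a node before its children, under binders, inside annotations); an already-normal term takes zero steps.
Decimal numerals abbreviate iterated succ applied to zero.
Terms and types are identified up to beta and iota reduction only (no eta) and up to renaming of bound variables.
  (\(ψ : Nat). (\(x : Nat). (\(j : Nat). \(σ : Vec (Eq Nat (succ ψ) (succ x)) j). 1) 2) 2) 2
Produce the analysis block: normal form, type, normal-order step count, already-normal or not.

resulting normal form:
  \(ψ : Vec (Eq Nat 3 3) 2). 1
inferred type:
  Pi (ψ : Vec (Eq Nat 3 3) 2). Nat
steps to reach normal form (normal order): 3
started in normal form: no
first contracted redex: a beta-redex


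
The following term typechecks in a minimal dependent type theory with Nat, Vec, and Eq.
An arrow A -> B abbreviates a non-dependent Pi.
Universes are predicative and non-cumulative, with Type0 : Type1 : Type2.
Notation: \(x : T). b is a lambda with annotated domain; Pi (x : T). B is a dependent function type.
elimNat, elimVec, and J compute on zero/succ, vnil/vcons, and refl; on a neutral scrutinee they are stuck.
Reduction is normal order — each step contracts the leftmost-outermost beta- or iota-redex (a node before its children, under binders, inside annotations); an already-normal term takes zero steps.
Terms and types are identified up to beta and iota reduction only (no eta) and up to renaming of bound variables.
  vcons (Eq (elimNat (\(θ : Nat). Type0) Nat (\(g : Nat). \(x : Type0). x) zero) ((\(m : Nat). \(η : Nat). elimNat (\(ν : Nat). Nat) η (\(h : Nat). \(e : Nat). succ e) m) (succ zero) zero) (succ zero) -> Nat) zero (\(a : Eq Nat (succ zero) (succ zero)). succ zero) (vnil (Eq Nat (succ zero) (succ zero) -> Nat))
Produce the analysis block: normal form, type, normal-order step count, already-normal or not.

reduced normal form:
  vcons (Eq Nat (succ zero) (succ zero) -> Nat) zero (\(θ : Eq Nat (succ zero) (succ zero)). succ zero) (vnil (Eq Nat (succ zero) (succ zero) -> Nat))
type:
  Vec (Eq Nat (succ zero) (succ zero) -> Nat) (succ zero)
steps to reach normal form (normal order): 7
started in normal form: no
first contracted redex: an elimNat iota-redex


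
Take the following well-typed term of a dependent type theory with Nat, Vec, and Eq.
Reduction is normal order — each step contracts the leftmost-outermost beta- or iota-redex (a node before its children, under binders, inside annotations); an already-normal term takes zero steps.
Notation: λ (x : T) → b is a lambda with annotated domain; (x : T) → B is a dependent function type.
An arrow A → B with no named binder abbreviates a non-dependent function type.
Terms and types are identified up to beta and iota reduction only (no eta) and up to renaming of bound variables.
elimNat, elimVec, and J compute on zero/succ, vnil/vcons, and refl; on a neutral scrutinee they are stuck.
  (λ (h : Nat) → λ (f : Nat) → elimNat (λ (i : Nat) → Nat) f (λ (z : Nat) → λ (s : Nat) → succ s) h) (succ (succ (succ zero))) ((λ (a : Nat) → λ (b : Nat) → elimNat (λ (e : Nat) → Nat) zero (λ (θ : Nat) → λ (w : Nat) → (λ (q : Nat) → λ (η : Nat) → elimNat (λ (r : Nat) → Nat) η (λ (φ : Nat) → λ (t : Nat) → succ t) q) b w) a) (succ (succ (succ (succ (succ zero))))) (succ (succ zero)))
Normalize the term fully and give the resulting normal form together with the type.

reduced normal form:
  succ (succ (succ (succ (succ (succ (succ (succ (succ (succ (succ (succ (succ zero))))))))))))
inferred type:
  Nat


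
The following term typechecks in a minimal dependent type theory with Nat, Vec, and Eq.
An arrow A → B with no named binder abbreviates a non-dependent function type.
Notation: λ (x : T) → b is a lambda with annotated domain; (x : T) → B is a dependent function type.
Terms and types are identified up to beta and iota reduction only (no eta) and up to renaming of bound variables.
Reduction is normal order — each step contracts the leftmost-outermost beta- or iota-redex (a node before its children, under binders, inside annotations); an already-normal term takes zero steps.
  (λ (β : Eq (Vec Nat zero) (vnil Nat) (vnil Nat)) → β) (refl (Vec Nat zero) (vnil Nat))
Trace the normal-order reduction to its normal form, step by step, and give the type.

reduction (normal order):
  (λ (β : Eq (Vec Nat zero) (vnil Nat) (vnil Nat)) → β) (refl (Vec Nat zero) (vnil Nat))
  ~> refl (Vec Nat zero) (vnil Nat)
the term's type:
  Eq (Vec Nat zero) (vnil Nat) (vnil Nat)


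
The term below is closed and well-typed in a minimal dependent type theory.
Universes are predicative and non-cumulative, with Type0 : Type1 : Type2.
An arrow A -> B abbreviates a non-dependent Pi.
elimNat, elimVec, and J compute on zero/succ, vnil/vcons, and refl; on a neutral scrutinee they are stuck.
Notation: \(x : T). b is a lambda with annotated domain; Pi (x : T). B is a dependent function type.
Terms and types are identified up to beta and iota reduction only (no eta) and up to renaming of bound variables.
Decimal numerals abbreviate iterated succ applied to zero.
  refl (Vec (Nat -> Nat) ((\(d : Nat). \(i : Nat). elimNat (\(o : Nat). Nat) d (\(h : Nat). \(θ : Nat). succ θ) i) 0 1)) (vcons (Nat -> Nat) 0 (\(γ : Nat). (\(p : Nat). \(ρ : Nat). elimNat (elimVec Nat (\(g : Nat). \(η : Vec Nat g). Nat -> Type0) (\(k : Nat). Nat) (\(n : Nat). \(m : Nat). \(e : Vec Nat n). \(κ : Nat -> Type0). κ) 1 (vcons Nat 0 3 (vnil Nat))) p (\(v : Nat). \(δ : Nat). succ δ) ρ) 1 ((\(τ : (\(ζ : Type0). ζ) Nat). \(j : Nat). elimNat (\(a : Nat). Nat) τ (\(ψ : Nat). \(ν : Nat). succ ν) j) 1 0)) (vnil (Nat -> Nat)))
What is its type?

the term's type:
  Eq (Vec (Nat -> Nat) 1) (vcons (Nat -> Nat) 0 (\(d : Nat). 2) (vnil (Nat -> Nat))) (vcons (Nat -> Nat) 0 (\(i : Nat). 2) (vnil (Nat -> Nat)))


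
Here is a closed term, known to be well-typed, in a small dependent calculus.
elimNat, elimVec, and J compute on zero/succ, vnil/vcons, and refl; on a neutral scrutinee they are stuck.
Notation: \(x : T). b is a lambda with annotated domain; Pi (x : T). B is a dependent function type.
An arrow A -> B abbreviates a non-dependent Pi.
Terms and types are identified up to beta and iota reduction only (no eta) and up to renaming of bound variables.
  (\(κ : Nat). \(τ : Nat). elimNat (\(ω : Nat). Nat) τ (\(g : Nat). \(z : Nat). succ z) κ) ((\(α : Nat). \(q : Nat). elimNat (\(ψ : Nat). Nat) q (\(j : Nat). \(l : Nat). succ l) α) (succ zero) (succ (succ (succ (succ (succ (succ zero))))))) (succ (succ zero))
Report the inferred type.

inferred type:
  Nat


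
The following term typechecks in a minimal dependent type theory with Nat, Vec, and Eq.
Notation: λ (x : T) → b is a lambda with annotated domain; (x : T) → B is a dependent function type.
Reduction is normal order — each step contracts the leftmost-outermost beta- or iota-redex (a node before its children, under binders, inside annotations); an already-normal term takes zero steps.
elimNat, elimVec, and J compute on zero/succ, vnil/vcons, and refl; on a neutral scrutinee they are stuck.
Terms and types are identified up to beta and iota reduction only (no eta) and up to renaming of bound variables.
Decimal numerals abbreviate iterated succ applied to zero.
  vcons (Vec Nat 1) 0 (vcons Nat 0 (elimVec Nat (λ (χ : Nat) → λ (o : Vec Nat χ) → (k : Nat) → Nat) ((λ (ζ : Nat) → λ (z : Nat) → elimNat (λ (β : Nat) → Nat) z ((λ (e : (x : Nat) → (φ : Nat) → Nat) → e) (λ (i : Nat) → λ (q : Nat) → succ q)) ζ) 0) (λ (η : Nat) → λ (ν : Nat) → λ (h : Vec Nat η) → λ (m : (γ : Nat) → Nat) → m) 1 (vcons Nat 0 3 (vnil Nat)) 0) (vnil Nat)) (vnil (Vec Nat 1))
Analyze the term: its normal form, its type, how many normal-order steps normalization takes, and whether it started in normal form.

reduced normal form:
  vcons (Vec Nat 1) 0 (vcons Nat 0 0 (vnil Nat)) (vnil (Vec Nat 1))
the term's type:
  Vec (Vec Nat 1) 1
normal-order step count: 9
started in normal form: no
first contracted redex: an elimVec iota-redex


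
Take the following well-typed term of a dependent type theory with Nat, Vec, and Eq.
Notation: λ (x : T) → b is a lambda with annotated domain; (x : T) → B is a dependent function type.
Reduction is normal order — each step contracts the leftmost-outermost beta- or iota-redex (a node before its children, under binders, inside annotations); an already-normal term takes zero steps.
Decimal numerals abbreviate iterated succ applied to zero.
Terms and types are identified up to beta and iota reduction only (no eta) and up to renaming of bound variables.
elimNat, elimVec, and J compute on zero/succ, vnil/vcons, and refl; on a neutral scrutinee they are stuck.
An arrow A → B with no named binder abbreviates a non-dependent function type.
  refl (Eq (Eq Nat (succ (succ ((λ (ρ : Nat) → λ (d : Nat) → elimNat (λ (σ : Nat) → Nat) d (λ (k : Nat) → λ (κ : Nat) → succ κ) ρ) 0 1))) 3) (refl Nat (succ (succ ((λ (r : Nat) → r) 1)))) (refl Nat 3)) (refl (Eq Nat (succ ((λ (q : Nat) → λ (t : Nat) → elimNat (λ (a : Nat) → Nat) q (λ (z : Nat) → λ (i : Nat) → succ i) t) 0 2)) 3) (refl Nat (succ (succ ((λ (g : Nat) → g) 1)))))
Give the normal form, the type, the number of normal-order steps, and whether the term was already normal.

normal form:
  refl (Eq (Eq Nat 3 3) (refl Nat 3) (refl Nat 3)) (refl (Eq Nat 3 3) (refl Nat 3))
inferred type:
  Eq (Eq (Eq Nat 3 3) (refl Nat 3) (refl Nat 3)) (refl (Eq Nat 3 3) (refl Nat 3)) (refl (Eq Nat 3 3) (refl Nat 3))
reduction steps (normal order): 14
started in normal form: no
first contracted redex: a beta-redex


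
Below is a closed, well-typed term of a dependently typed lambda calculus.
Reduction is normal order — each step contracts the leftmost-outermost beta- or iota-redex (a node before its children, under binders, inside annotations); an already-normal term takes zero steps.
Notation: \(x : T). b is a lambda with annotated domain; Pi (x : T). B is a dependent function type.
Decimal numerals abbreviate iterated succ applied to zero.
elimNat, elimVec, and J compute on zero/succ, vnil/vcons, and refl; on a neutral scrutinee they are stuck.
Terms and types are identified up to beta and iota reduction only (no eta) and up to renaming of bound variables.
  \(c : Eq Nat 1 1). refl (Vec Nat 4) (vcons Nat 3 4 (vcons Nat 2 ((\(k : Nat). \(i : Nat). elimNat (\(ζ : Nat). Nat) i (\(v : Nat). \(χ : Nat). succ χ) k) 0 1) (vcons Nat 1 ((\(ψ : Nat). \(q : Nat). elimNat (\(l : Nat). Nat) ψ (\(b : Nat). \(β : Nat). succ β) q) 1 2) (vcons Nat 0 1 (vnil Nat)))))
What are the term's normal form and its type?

resulting normal form:
  \(c : Eq Nat 1 1). refl (Vec Nat 4) (vcons Nat 3 4 (vcons Nat 2 1 (vcons Nat 1 3 (vcons Nat 0 1 (vnil Nat)))))
inferred type:
  Pi (c : Eq Nat 1 1). Eq (Vec Nat 4) (vcons Nat 3 4 (vcons Nat 2 1 (vcons Nat 1 3 (vcons Nat 0 1 (vnil Nat))))) (vcons Nat 3 4 (vcons Nat 2 1 (vcons Nat 1 3 (vcons Nat 0 1 (vnil Nat)))))
observation: the term reaches its normal form after 12 normal-order steps.


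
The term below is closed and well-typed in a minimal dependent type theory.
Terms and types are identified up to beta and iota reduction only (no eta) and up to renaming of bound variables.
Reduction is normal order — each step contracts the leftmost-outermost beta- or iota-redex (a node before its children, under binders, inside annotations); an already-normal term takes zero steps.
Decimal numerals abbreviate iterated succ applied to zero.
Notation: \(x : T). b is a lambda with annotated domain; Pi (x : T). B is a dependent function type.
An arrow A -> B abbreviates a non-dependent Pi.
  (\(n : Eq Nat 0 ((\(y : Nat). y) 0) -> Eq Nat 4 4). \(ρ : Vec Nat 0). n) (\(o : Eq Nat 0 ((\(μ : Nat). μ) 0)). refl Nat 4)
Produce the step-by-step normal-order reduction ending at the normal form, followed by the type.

reduction (normal order):
  (\(n : Eq Nat 0 ((\(y : Nat). y) 0) -> Eq Nat 4 4). \(ρ : Vec Nat 0). n) (\(o : Eq Nat 0 ((\(μ : Nat). μ) 0)). refl Nat 4)
  ~> \(n : Vec Nat 0). \(y : Eq Nat 0 ((\(ρ : Nat). ρ) 0)). refl Nat 4
  ~> \(n : Vec Nat 0). \(y : Eq Nat 0 0). refl Nat 4
type:
  Vec Nat 0 -> Eq Nat 0 0 -> Eq Nat 4 4


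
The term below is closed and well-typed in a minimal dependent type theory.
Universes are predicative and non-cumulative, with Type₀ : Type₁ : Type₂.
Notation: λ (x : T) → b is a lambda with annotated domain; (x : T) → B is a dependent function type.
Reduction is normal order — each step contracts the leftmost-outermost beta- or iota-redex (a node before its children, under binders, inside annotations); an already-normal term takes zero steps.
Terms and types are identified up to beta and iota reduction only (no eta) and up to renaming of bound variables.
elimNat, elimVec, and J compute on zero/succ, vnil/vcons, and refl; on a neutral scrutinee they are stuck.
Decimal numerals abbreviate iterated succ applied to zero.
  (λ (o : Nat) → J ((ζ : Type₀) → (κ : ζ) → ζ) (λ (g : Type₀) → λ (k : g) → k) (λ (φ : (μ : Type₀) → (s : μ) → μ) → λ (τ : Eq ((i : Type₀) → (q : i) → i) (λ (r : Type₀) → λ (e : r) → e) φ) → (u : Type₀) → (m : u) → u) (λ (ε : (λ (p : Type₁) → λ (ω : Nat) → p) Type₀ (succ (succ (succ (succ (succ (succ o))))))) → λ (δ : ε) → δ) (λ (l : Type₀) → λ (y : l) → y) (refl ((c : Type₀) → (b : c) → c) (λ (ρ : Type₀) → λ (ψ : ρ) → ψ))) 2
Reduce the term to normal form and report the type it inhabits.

resulting normal form:
  λ (o : Type₀) → λ (ζ : o) → ζ
type:
  (o : Type₀) → (ζ : o) → o
observation: the term reaches its normal form after 4 normal-order steps.


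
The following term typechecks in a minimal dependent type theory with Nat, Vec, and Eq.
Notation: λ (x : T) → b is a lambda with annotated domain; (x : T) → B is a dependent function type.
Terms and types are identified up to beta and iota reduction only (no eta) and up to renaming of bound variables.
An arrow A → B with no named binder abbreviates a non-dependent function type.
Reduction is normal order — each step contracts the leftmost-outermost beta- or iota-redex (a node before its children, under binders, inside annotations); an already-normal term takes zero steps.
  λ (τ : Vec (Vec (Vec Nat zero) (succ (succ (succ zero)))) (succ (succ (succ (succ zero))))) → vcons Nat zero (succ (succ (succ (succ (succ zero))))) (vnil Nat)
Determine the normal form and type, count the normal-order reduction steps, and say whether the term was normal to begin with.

reduced normal form:
  λ (τ : Vec (Vec (Vec Nat zero) (succ (succ (succ zero)))) (succ (succ (succ (succ zero))))) → vcons Nat zero (succ (succ (succ (succ (succ zero))))) (vnil Nat)
the term's type:
  Vec (Vec (Vec Nat zero) (succ (succ (succ zero)))) (succ (succ (succ (succ zero)))) → Vec Nat (succ zero)
normal-order step count: 0
started in normal form: yes


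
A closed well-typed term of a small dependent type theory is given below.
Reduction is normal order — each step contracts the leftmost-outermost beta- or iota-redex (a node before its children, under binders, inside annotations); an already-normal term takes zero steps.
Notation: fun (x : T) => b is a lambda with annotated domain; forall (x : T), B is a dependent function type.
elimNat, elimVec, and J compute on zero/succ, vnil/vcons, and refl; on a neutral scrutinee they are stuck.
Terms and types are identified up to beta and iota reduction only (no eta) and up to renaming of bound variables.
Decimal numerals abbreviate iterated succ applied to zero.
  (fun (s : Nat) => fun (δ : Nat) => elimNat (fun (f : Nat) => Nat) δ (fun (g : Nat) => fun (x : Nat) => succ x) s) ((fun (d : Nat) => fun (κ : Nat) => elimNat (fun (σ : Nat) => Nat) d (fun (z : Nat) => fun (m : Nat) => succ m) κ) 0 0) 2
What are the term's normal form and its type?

reduced normal form:
  2
type:
  Nat


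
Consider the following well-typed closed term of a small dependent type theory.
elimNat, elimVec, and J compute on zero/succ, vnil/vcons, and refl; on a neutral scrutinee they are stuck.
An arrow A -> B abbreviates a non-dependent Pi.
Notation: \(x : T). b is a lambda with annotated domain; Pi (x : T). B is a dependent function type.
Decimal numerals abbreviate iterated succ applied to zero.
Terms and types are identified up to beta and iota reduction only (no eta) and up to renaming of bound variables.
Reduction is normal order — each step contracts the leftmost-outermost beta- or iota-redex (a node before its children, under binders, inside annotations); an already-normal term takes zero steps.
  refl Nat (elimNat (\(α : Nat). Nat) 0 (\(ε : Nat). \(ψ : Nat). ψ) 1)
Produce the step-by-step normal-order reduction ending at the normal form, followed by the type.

normal-order reduction:
  refl Nat (elimNat (\(α : Nat). Nat) 0 (\(ε : Nat). \(ψ : Nat). ψ) 1)
  ~> refl Nat ((\(α : Nat). \(ε : Nat). ε) 0 (elimNat (\(ψ : Nat). Nat) 0 (\(d : Nat). \(ρ : Nat). ρ) 0))
  ~> refl Nat ((\(α : Nat). α) (elimNat (\(ε : Nat). Nat) 0 (\(ψ : Nat). \(d : Nat). d) 0))
  ~> refl Nat (elimNat (\(α : Nat). Nat) 0 (\(ε : Nat). \(ψ : Nat). ψ) 0)
  ~> refl Nat 0
the term's type:
  Eq Nat 0 0


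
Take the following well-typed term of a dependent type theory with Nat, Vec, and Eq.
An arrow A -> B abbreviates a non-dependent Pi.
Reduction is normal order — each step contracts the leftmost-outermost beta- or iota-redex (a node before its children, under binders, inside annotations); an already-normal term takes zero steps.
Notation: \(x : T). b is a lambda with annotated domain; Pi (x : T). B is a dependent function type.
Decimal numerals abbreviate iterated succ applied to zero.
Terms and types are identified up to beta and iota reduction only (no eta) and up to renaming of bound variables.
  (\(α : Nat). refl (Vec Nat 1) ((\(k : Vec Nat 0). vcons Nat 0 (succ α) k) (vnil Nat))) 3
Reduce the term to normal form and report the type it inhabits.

resulting normal form:
  refl (Vec Nat 1) (vcons Nat 0 4 (vnil Nat))
the term's type:
  Eq (Vec Nat 1) (vcons Nat 0 4 (vnil Nat)) (vcons Nat 0 4 (vnil Nat))
observation: reduction starts at a beta-redex, and 2 normal-order steps reach the normal form.


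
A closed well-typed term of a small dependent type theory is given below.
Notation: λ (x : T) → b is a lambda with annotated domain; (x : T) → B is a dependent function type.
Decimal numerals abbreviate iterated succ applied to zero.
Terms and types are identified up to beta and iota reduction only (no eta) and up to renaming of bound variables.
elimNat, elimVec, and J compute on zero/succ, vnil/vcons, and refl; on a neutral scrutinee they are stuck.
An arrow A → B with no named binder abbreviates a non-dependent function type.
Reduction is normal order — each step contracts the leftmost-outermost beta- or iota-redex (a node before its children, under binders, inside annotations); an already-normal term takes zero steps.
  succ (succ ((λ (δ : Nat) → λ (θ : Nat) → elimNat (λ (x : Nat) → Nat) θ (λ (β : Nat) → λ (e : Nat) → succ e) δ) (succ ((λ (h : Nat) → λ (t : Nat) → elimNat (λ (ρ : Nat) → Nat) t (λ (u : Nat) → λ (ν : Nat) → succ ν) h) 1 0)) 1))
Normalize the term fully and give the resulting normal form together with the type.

resulting normal form:
  5
the term's type:
  Nat
observation: 15 normal-order steps separate the term from its normal form.


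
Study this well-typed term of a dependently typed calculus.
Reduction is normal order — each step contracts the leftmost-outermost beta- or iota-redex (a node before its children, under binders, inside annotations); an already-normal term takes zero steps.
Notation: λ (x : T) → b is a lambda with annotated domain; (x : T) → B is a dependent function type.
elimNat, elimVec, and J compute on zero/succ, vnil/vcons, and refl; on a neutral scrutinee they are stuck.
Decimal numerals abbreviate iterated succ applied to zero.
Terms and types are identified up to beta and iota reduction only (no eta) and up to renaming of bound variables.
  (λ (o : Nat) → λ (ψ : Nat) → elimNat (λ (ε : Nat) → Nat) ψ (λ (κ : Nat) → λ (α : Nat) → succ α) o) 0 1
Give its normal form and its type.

normal form:
  1
type:
  Nat
observation: the first redex contracted is a beta-redex; the normal form is reached in 3 normal-order steps.


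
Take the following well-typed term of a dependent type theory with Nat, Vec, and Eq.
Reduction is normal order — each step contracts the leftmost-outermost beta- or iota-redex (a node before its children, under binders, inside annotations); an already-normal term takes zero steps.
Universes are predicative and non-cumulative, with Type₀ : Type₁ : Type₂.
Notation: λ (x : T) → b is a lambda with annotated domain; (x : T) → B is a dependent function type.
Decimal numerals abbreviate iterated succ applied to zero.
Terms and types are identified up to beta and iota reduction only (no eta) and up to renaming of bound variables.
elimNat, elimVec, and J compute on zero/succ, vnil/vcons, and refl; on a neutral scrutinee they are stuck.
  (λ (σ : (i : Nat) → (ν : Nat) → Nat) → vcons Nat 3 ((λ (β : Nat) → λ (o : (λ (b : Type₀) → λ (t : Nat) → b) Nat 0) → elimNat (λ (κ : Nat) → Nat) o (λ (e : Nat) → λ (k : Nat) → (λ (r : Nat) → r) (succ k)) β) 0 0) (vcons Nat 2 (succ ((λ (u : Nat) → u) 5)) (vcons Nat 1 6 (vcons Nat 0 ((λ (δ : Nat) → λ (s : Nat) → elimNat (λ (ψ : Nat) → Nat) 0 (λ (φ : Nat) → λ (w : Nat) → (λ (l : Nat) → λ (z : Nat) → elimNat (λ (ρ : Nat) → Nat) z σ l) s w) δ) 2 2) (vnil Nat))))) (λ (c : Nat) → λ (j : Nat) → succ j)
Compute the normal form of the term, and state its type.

reduced normal form:
  vcons Nat 3 0 (vcons Nat 2 6 (vcons Nat 1 6 (vcons Nat 0 4 (vnil Nat))))
the term's type:
  Vec Nat 4


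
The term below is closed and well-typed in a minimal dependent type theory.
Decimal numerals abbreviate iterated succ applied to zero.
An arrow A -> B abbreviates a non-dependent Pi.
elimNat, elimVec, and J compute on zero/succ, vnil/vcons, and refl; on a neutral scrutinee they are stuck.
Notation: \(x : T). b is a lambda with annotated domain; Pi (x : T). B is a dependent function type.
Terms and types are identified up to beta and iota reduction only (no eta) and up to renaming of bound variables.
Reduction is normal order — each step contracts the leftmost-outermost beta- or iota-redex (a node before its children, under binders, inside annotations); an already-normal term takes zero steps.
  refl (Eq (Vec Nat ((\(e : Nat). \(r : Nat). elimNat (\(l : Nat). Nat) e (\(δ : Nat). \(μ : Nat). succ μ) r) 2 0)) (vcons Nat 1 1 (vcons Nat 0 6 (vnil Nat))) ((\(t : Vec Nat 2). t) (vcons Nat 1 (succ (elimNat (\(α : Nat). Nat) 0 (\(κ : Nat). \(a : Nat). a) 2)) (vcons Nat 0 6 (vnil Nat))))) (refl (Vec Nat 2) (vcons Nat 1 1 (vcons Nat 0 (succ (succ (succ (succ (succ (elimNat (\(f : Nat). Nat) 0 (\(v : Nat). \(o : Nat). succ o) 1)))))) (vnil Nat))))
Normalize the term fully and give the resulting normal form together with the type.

reduced normal form:
  refl (Eq (Vec Nat 2) (vcons Nat 1 1 (vcons Nat 0 6 (vnil Nat))) (vcons Nat 1 1 (vcons Nat 0 6 (vnil Nat)))) (refl (Vec Nat 2) (vcons Nat 1 1 (vcons Nat 0 6 (vnil Nat))))
type:
  Eq (Eq (Vec Nat 2) (vcons Nat 1 1 (vcons Nat 0 6 (vnil Nat))) (vcons Nat 1 1 (vcons Nat 0 6 (vnil Nat)))) (refl (Vec Nat 2) (vcons Nat 1 1 (vcons Nat 0 6 (vnil Nat)))) (refl (Vec Nat 2) (vcons Nat 1 1 (vcons Nat 0 6 (vnil Nat))))


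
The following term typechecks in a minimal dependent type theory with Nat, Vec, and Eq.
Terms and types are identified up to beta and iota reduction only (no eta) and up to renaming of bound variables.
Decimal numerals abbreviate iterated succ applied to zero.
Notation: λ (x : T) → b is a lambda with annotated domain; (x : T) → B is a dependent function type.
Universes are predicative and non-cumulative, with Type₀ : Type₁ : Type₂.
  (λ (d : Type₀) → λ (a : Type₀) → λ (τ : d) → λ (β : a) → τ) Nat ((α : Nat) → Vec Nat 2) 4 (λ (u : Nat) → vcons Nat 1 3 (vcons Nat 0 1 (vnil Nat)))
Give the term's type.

inferred type:
  Nat


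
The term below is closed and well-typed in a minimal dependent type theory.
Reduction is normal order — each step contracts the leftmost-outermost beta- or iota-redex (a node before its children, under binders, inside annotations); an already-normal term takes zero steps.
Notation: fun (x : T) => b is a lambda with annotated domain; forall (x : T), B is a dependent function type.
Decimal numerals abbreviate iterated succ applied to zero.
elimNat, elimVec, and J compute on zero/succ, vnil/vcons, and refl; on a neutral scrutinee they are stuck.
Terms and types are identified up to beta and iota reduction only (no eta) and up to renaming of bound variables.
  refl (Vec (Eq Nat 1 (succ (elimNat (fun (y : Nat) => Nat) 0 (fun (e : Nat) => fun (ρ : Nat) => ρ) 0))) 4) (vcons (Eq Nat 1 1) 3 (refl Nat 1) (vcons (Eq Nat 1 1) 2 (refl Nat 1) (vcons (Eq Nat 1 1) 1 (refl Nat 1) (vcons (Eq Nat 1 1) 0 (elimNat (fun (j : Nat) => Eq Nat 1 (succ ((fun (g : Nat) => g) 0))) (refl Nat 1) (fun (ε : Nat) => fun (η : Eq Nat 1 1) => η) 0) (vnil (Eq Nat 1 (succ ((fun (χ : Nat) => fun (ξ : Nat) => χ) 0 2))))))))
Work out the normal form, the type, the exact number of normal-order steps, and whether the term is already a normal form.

resulting normal form:
  refl (Vec (Eq Nat 1 1) 4) (vcons (Eq Nat 1 1) 3 (refl Nat 1) (vcons (Eq Nat 1 1) 2 (refl Nat 1) (vcons (Eq Nat 1 1) 1 (refl Nat 1) (vcons (Eq Nat 1 1) 0 (refl Nat 1) (vnil (Eq Nat 1 1))))))
type:
  Eq (Vec (Eq Nat 1 1) 4) (vcons (Eq Nat 1 1) 3 (refl Nat 1) (vcons (Eq Nat 1 1) 2 (refl Nat 1) (vcons (Eq Nat 1 1) 1 (refl Nat 1) (vcons (Eq Nat 1 1) 0 (refl Nat 1) (vnil (Eq Nat 1 1)))))) (vcons (Eq Nat 1 1) 3 (refl Nat 1) (vcons (Eq Nat 1 1) 2 (refl Nat 1) (vcons (Eq Nat 1 1) 1 (refl Nat 1) (vcons (Eq Nat 1 1) 0 (refl Nat 1) (vnil (Eq Nat 1 1))))))
normal-order step count: 4
started in normal form: no
first contracted redex: an elimNat iota-redex


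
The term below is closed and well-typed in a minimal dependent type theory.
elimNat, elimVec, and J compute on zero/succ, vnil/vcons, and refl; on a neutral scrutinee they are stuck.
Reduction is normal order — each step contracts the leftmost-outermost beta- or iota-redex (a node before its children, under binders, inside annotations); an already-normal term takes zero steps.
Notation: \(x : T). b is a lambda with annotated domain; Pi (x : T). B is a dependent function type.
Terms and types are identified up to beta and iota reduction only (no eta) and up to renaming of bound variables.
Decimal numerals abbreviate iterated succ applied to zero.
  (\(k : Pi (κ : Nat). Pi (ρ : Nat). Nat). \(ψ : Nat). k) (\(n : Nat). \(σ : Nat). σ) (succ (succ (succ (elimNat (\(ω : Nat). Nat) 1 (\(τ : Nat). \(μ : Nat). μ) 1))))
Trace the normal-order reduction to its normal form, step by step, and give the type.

normal-order reduction sequence:
  (\(k : Pi (κ : Nat). Pi (ρ : Nat). Nat). \(ψ : Nat). k) (\(n : Nat). \(σ : Nat). σ) (succ (succ (succ (elimNat (\(ω : Nat). Nat) 1 (\(τ : Nat). \(μ : Nat). μ) 1))))
  ~> (\(k : Nat). \(κ : Nat). \(ρ : Nat). ρ) (succ (succ (succ (elimNat (\(ψ : Nat). Nat) 1 (\(n : Nat). \(σ : Nat). σ) 1))))
  ~> \(k : Nat). \(κ : Nat). κ
type:
  Pi (k : Nat). Pi (κ : Nat). Nat


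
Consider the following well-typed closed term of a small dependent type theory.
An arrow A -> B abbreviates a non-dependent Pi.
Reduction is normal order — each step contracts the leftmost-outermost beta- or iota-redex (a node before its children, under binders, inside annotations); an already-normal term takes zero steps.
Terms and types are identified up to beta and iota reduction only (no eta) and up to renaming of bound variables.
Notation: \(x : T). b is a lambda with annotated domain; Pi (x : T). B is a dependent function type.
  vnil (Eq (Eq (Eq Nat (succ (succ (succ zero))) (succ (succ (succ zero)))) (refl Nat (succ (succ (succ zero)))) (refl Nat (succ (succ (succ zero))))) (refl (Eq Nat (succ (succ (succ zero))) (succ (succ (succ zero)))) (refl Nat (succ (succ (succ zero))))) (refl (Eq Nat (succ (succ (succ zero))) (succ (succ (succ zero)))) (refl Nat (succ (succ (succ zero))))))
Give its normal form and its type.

reduced normal form:
  vnil (Eq (Eq (Eq Nat (succ (succ (succ zero))) (succ (succ (succ zero)))) (refl Nat (succ (succ (succ zero)))) (refl Nat (succ (succ (succ zero))))) (refl (Eq Nat (succ (succ (succ zero))) (succ (succ (succ zero)))) (refl Nat (succ (succ (succ zero))))) (refl (Eq Nat (succ (succ (succ zero))) (succ (succ (succ zero)))) (refl Nat (succ (succ (succ zero))))))
inferred type:
  Vec (Eq (Eq (Eq Nat (succ (succ (succ zero))) (succ (succ (succ zero)))) (refl Nat (succ (succ (succ zero)))) (refl Nat (succ (succ (succ zero))))) (refl (Eq Nat (succ (succ (succ zero))) (succ (succ (succ zero)))) (refl Nat (succ (succ (succ zero))))) (refl (Eq Nat (succ (succ (succ zero))) (succ (succ (succ zero)))) (refl Nat (succ (succ (succ zero)))))) zero
observation: the term is already in normal form.


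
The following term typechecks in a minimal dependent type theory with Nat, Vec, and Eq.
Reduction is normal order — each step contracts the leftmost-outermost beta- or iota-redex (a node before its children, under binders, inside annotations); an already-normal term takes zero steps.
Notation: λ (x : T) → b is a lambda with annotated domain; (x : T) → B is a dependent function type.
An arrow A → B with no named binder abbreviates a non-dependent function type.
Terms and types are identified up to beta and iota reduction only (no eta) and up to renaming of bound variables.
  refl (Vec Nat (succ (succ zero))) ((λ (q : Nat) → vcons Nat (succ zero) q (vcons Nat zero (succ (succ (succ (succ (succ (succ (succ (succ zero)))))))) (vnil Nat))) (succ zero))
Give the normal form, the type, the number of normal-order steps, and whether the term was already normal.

normal form:
  refl (Vec Nat (succ (succ zero))) (vcons Nat (succ zero) (succ zero) (vcons Nat zero (succ (succ (succ (succ (succ (succ (succ (succ zero)))))))) (vnil Nat)))
inferred type:
  Eq (Vec Nat (succ (succ zero))) (vcons Nat (succ zero) (succ zero) (vcons Nat zero (succ (succ (succ (succ (succ (succ (succ (succ zero)))))))) (vnil Nat))) (vcons Nat (succ zero) (succ zero) (vcons Nat zero (succ (succ (succ (succ (succ (succ (succ (succ zero)))))))) (vnil Nat)))
steps to reach normal form (normal order): 1
already normal: no
first redex: a beta-redex
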